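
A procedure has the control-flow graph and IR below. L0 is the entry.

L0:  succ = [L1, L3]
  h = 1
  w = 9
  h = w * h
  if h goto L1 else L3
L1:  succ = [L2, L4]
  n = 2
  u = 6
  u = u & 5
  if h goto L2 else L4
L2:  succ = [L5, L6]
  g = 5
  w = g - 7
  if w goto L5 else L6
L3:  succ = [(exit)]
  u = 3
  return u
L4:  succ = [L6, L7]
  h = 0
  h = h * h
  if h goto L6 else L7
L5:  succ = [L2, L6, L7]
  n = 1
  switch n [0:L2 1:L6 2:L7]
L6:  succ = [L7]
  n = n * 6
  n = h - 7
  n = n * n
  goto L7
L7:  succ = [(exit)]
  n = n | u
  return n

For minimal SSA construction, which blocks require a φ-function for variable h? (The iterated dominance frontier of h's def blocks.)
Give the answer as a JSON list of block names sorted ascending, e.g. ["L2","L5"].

idom tree: L1←L0 L2←L1 L3←L0 L4←L1 L5←L2 L6←L1 L7←L1
Dom∩ at merges:
  L2: preds {L1,L5}: {L0,L1} ∩ {L0,L1,L2,L5} = {L0,L1}; idom=L1
  L6: preds {L2,L4,L5}: {L0,L1,L2} ∩ {L0,L1,L4} ∩ {L0,L1,L2,L5} = {L0,L1}; idom=L1
  L7: preds {L4,L5,L6}: {L0,L1,L4} ∩ {L0,L1,L2,L5} ∩ {L0,L1,L6} = {L0,L1}; idom=L1

Frontier:
  join L2 pred L1: · stop@L1
  join L2 pred L5: L5→L2 stop@L1
  join L6 pred L2: L2 stop@L1
  join L6 pred L4: L4 stop@L1
  join L6 pred L5: L5→L2 stop@L1
  join L7 pred L4: L4 stop@L1
  join L7 pred L5: L5→L2 stop@L1
  join L7 pred L6: L6 stop@L1
  DF(L0)=∅
  DF(L1)=∅
  DF(L2)={L2,L6,L7}
  DF(L3)=∅
  DF(L4)={L6,L7}
  DF(L5)={L2,L6,L7}
  DF(L6)={L7}
  DF(L7)=∅

φ for h: defs {L0,L4}
  DF⁺ = {L6,L7}

Answer: ["L6", "L7"]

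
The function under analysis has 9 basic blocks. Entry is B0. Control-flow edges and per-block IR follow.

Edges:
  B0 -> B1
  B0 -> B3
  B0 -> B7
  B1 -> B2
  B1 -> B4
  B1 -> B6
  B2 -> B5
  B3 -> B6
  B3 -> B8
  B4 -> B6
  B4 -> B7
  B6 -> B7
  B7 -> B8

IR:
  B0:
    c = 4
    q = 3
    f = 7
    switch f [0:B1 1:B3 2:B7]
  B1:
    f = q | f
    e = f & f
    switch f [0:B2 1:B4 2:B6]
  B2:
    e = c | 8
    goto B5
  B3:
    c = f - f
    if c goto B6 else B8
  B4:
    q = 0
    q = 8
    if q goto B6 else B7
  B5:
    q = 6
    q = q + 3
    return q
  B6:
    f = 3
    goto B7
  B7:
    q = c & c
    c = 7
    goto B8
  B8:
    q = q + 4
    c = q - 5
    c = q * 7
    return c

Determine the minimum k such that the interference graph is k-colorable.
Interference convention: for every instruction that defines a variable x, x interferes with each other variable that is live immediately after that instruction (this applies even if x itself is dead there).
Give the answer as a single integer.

def/use:
  B0 def {c,f,q} use ∅
  B1 def {e,f} use {f,q}
  B2 def {e} use {c}
  B3 def {c} use {f}
  B4 def {q} use ∅
  B5 def {q} use ∅
  B6 def {f} use ∅
  B7 def {c,q} use {c}
  B8 def {c,q} use {q}

Liveness:
  B0 li=∅ lo={c,f,q}
  B1 li={c,f,q} lo={c}
  B2 li={c} lo=∅
  B3 li={f,q} lo={c,q}
  B4 li={c} lo={c}
  B5 li=∅ lo=∅
  B6 li={c} lo={c}
  B7 li={c} lo={q}
  B8 li={q} lo=∅

Conflict graph:
  c — {e,f,q}
  e — {c,f}
  f — {c,e,q}
  q — {c,f}

Registers:
  lower bound: {c,e,f} mutually conflict ⇒ χ ≥ 3
  assign c→r0 e→r2 f→r1 q→r2 — no edge inside a register ⇒ χ ≤ 3
  χ = 3

Answer: 3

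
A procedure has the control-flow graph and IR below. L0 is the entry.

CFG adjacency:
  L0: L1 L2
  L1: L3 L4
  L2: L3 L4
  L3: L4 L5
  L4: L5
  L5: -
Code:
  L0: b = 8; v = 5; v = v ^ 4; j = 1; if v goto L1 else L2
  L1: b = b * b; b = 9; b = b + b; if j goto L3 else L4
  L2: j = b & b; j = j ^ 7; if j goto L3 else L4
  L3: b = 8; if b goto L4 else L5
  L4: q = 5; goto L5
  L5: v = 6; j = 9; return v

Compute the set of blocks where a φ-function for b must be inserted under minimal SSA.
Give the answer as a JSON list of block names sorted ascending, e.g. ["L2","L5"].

Answer: ["L3", "L4", "L5"]

Derivation:
idom tree: L1←L0 L2←L0 L3←L0 L4←L0 L5←L0
Dom∩ at merges:
  L3: preds {L1,L2}: {L0,L1} ∩ {L0,L2} = {L0}; idom=L0
  L4: preds {L1,L2,L3}: {L0,L1} ∩ {L0,L2} ∩ {L0,L3} = {L0}; idom=L0
  L5: preds {L3,L4}: {L0,L3} ∩ {L0,L4} = {L0}; idom=L0

DF derivation:
  join L3 pred L1: L1 stop@L0
  join L3 pred L2: L2 stop@L0
  join L4 pred L1: L1 stop@L0
  join L4 pred L2: L2 stop@L0
  join L4 pred L3: L3 stop@L0
  join L5 pred L3: L3 stop@L0
  join L5 pred L4: L4 stop@L0
  L0 → ∅
  L1 → {L3,L4}
  L2 → {L3,L4}
  L3 → {L4,L5}
  L4 → {L5}
  L5 → ∅

φ for b: defs {L0,L1,L3}
  DF⁺ = {L3,L4,L5}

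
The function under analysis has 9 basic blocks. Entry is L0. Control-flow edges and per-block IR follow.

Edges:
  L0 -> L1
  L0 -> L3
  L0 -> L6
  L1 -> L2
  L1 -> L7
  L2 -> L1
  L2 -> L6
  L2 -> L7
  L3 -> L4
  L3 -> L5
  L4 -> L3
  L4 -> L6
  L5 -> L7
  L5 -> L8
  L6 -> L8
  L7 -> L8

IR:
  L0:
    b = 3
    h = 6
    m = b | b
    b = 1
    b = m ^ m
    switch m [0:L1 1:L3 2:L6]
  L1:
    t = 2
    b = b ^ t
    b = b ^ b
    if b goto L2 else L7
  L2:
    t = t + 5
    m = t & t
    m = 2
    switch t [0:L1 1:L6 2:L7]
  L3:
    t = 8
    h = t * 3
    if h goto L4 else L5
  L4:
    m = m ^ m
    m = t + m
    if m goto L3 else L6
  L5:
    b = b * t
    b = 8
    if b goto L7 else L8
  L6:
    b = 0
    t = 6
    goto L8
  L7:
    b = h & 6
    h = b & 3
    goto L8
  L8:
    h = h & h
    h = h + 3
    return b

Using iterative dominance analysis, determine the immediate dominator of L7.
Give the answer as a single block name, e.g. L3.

idom tree: L1←L0 L2←L1 L3←L0 L4←L3 L5←L3 L6←L0 L7←L0 L8←L0
Dom at joins:
  L1: preds {L0,L2}: {L0} ∩ {L0,L1,L2} = {L0}; idom=L0
  L3: preds {L0,L4}: {L0} ∩ {L0,L3,L4} = {L0}; idom=L0
  L6: preds {L0,L2,L4}: {L0} ∩ {L0,L1,L2} ∩ {L0,L3,L4} = {L0}; idom=L0
  L7: preds {L1,L2,L5}: {L0,L1} ∩ {L0,L1,L2} ∩ {L0,L3,L5} = {L0}; idom=L0
  L8: preds {L5,L6,L7}: {L0,L3,L5} ∩ {L0,L6} ∩ {L0,L7} = {L0}; idom=L0

idom(L7) = L0

Answer: L0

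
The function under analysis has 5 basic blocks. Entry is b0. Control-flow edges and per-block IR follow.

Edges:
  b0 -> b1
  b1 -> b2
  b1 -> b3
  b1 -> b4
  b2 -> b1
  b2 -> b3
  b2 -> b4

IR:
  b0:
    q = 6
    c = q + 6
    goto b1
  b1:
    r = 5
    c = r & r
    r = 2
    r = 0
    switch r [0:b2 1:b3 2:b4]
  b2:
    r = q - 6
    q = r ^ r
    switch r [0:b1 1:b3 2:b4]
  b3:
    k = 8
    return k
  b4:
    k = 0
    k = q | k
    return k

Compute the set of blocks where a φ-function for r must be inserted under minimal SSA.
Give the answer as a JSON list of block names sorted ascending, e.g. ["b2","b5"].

Answer: ["b1", "b3", "b4"]

Working:
idom tree: b1←b0 b2←b1 b3←b1 b4←b1
Dom∩ at merges:
  b1: preds {b0,b2}: {b0} ∩ {b0,b1,b2} = {b0}; idom=b0
  b3: preds {b1,b2}: {b0,b1} ∩ {b0,b1,b2} = {b0,b1}; idom=b1
  b4: preds {b1,b2}: {b0,b1} ∩ {b0,b1,b2} = {b0,b1}; idom=b1

Frontier:
  b1←b0: walk · to b0
  b1←b2: walk b2→b1 to b0
  b3←b1: walk · to b1
  b3←b2: walk b2 to b1
  b4←b1: walk · to b1
  b4←b2: walk b2 to b1
  DF(b0)=∅
  DF(b1)={b1}
  DF(b2)={b1,b3,b4}
  DF(b3)=∅
  DF(b4)=∅

φ for r: defs {b1,b2}
  DF⁺ = {b1,b3,b4}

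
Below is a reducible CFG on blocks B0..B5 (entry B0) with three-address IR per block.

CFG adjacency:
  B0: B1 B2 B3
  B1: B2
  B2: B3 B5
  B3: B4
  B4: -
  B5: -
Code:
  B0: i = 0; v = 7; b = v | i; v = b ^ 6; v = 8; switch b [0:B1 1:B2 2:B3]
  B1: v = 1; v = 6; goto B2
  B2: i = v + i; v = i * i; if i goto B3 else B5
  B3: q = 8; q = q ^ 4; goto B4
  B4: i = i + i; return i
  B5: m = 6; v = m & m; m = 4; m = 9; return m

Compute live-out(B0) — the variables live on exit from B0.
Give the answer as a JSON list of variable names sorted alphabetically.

Per-block:
  B0 def {b,i,v} use ∅
  B1 def {v} use ∅
  B2 def {i,v} use {i,v}
  B3 def {q} use ∅
  B4 def {i} use {i}
  B5 def {m,v} use ∅

Live sets:
  B0 li=∅ lo={i,v}
  B1 li={i} lo={i,v}
  B2 li={i,v} lo={i}
  B3 li={i} lo={i}
  B4 li={i} lo=∅
  B5 li=∅ lo=∅

live-out(B0) = ["i", "v"]

Answer: ["i", "v"]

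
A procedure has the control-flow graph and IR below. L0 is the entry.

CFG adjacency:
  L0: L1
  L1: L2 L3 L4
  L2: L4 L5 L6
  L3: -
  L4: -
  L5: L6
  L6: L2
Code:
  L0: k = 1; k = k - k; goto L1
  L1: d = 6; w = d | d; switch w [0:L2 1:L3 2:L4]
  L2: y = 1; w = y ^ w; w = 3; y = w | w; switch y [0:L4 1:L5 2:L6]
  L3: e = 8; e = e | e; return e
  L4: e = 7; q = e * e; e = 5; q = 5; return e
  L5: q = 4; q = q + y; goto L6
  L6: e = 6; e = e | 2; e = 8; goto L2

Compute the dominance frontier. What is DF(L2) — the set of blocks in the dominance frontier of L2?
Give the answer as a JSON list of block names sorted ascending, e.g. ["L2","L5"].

idom tree: L1←L0 L2←L1 L3←L1 L4←L1 L5←L2 L6←L2
Dom∩ at merges:
  L2: preds {L1,L6}: {L0,L1} ∩ {L0,L1,L2,L6} = {L0,L1}; idom=L1
  L4: preds {L1,L2}: {L0,L1} ∩ {L0,L1,L2} = {L0,L1}; idom=L1
  L6: preds {L2,L5}: {L0,L1,L2} ∩ {L0,L1,L2,L5} = {L0,L1,L2}; idom=L2

Frontier:
  join L2 pred L1: · stop@L1
  join L2 pred L6: L6→L2 stop@L1
  join L4 pred L1: · stop@L1
  join L4 pred L2: L2 stop@L1
  join L6 pred L2: · stop@L2
  join L6 pred L5: L5 stop@L2
  DF(L0)=∅
  DF(L1)=∅
  DF(L2)={L2,L4}
  DF(L3)=∅
  DF(L4)=∅
  DF(L5)={L6}
  DF(L6)={L2}

DF(L2) = ["L2", "L4"]

Answer: ["L2", "L4"]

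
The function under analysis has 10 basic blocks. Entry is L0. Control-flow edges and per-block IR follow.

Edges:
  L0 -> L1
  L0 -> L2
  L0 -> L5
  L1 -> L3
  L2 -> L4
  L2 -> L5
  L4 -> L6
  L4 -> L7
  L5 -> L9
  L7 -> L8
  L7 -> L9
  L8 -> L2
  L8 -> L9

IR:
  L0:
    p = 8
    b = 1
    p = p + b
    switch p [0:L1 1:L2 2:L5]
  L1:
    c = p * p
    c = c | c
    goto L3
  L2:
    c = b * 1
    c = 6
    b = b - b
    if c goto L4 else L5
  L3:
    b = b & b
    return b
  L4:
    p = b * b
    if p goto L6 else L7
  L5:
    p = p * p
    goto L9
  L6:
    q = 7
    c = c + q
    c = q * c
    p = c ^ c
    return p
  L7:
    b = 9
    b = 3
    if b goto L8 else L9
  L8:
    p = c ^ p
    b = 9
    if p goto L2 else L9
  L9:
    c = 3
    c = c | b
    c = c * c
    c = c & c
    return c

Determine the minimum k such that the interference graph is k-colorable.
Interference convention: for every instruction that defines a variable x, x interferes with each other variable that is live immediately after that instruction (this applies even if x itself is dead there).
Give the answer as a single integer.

Answer: 3

Analysis:
def/use:
  L0: {b,p} / ∅
  L1: {c} / {p}
  L2: {b,c} / {b}
  L3: {b} / {b}
  L4: {p} / {b}
  L5: {p} / {p}
  L6: {c,p,q} / {c}
  L7: {b} / ∅
  L8: {b,p} / {c,p}
  L9: {c} / {b}

Live sets:
  live L0: ∅→{b,p}
  live L1: {b,p}→{b}
  live L2: {b,p}→{b,c,p}
  live L3: {b}→∅
  live L4: {b,c}→{c,p}
  live L5: {b,p}→{b}
  live L6: {c}→∅
  live L7: {c,p}→{b,c,p}
  live L8: {c,p}→{b,p}
  live L9: {b}→∅

Interfere edges:
  b↔{c,p}
  c↔{b,p,q}
  p↔{b,c}
  q↔{c}

Registers:
  clique {b,c,p} ⇒ need ≥ 3
  assign b→r1 c→r0 p→r2 q→r1 — no edge inside a register ⇒ χ ≤ 3
  χ = 3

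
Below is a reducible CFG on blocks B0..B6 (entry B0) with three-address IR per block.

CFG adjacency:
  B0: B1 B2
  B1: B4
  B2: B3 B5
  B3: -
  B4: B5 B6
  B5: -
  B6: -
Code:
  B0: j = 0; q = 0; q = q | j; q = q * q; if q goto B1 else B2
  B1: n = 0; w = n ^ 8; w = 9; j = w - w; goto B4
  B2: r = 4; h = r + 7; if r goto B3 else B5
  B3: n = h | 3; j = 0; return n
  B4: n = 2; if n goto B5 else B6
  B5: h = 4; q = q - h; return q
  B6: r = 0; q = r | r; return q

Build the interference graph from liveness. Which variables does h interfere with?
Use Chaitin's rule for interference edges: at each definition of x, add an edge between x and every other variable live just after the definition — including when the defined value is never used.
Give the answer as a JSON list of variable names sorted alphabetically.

Block summaries:
  B0: {j,q} / ∅
  B1: {j,n,w} / ∅
  B2: {h,r} / ∅
  B3: {j,n} / {h}
  B4: {n} / ∅
  B5: {h,q} / {q}
  B6: {q,r} / ∅

Backward fixpoint:
  live B0: ∅→{q}
  live B1: {q}→{q}
  live B2: {q}→{h,q}
  live B3: {h}→∅
  live B4: {q}→{q}
  live B5: {q}→∅
  live B6: ∅→∅

Interference:
  h: {q,r}
  j: {n,q}
  n: {j,q}
  q: {h,j,n,r,w}
  r: {h,q}
  w: {q}

N(h) = ["q", "r"]

Answer: ["q", "r"]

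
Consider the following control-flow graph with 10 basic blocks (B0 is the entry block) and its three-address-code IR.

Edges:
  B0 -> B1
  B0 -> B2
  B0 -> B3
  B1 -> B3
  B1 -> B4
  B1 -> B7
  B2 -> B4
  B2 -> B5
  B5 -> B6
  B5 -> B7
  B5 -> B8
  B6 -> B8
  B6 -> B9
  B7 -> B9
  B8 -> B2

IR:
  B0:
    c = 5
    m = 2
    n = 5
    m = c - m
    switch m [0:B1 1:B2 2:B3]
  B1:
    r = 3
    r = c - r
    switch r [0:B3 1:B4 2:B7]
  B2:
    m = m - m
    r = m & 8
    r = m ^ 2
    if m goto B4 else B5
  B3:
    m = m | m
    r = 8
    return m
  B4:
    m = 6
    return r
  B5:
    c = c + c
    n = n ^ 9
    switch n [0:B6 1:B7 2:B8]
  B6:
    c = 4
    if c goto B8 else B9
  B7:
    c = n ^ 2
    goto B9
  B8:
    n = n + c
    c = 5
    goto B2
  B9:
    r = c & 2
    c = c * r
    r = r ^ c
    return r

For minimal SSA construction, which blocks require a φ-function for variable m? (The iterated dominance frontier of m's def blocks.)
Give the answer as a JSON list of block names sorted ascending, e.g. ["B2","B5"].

idom tree: B1←B0 B2←B0 B3←B0 B4←B0 B5←B2 B6←B5 B7←B0 B8←B5 B9←B0
Join-block Dom:
  B2: preds {B0,B8}: {B0} ∩ {B0,B2,B5,B8} = {B0}; idom=B0
  B3: preds {B0,B1}: {B0} ∩ {B0,B1} = {B0}; idom=B0
  B4: preds {B1,B2}: {B0,B1} ∩ {B0,B2} = {B0}; idom=B0
  B7: preds {B1,B5}: {B0,B1} ∩ {B0,B2,B5} = {B0}; idom=B0
  B8: preds {B5,B6}: {B0,B2,B5} ∩ {B0,B2,B5,B6} = {B0,B2,B5}; idom=B5
  B9: preds {B6,B7}: {B0,B2,B5,B6} ∩ {B0,B7} = {B0}; idom=B0

DF walk-up:
  B2←B0: walk · to B0
  B2←B8: walk B8→B5→B2 to B0
  B3←B0: walk · to B0
  B3←B1: walk B1 to B0
  B4←B1: walk B1 to B0
  B4←B2: walk B2 to B0
  B7←B1: walk B1 to B0
  B7←B5: walk B5→B2 to B0
  B8←B5: walk · to B5
  B8←B6: walk B6 to B5
  B9←B6: walk B6→B5→B2 to B0
  B9←B7: walk B7 to B0
  DF(B0)=∅
  DF(B1)={B3,B4,B7}
  DF(B2)={B2,B4,B7,B9}
  DF(B3)=∅
  DF(B4)=∅
  DF(B5)={B2,B7,B9}
  DF(B6)={B8,B9}
  DF(B7)={B9}
  DF(B8)={B2}
  DF(B9)=∅

φ for m: defs {B0,B2,B3,B4}
  DF⁺ = {B2,B4,B7,B9}

Answer: ["B2", "B4", "B7", "B9"]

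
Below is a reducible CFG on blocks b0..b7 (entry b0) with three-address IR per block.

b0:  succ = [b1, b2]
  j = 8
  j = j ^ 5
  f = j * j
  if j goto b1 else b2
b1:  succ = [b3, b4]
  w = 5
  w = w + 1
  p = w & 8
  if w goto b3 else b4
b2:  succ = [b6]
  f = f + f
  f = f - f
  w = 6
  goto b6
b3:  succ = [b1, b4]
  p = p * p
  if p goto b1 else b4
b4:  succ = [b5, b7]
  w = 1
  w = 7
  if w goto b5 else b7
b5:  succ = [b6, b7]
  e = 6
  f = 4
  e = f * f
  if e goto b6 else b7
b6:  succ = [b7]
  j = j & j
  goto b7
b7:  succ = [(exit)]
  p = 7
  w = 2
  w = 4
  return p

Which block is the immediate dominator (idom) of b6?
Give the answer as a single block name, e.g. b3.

idom tree: b1←b0 b2←b0 b3←b1 b4←b1 b5←b4 b6←b0 b7←b0
Dom∩ at merges:
  b1: preds {b0,b3}: {b0} ∩ {b0,b1,b3} = {b0}; idom=b0
  b4: preds {b1,b3}: {b0,b1} ∩ {b0,b1,b3} = {b0,b1}; idom=b1
  b6: preds {b2,b5}: {b0,b2} ∩ {b0,b1,b4,b5} = {b0}; idom=b0
  b7: preds {b4,b5,b6}: {b0,b1,b4} ∩ {b0,b1,b4,b5} ∩ {b0,b6} = {b0}; idom=b0

idom(b6) = b0

Answer: b0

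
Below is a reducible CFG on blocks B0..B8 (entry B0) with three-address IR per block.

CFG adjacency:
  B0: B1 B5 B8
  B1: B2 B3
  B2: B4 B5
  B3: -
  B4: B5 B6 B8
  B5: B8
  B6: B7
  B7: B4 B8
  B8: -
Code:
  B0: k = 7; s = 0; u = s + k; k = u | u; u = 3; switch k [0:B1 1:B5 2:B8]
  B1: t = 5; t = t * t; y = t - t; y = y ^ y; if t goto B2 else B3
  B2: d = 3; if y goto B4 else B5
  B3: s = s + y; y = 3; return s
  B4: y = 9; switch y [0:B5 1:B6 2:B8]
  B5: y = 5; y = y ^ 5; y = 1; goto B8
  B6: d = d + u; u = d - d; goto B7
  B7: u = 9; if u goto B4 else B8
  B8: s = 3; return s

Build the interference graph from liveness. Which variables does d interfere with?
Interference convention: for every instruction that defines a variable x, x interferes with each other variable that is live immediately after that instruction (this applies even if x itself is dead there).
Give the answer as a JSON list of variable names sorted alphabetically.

Per-block:
  B0: def={k,s,u} ue=∅
  B1: def={t,y} ue=∅
  B2: def={d} ue={y}
  B3: def={s,y} ue={s,y}
  B4: def={y} ue=∅
  B5: def={y} ue=∅
  B6: def={d,u} ue={d,u}
  B7: def={u} ue=∅
  B8: def={s} ue=∅

Liveness:
  B0: in=∅ out={s,u}
  B1: in={s,u} out={s,u,y}
  B2: in={u,y} out={d,u}
  B3: in={s,y} out=∅
  B4: in={d,u} out={d,u}
  B5: in=∅ out=∅
  B6: in={d,u} out={d}
  B7: in={d} out={d,u}
  B8: in=∅ out=∅

Interfere edges:
  d↔{u,y}
  k↔{s,u}
  s↔{k,t,u,y}
  t↔{s,u,y}
  u↔{d,k,s,t,y}
  y↔{d,s,t,u}

N(d) = ["u", "y"]

Answer: ["u", "y"]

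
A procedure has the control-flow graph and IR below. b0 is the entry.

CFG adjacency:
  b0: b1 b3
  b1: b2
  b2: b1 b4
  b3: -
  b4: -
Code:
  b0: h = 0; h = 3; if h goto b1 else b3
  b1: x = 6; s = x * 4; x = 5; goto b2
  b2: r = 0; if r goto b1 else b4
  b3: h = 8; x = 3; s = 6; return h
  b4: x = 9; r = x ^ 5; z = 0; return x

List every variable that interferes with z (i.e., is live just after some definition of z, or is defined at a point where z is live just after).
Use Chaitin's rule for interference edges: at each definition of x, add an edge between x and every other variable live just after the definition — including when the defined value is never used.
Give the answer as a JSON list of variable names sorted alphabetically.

Answer: ["x"]

Working:
Block summaries:
  b0: {h} / ∅
  b1: {s,x} / ∅
  b2: {r} / ∅
  b3: {h,s,x} / ∅
  b4: {r,x,z} / ∅

Liveness:
  b0: in=∅ out=∅
  b1: in=∅ out=∅
  b2: in=∅ out=∅
  b3: in=∅ out=∅
  b4: in=∅ out=∅

Interference:
  h: {s,x}
  r: {x}
  s: {h}
  x: {h,r,z}
  z: {x}

N(z) = ["x"]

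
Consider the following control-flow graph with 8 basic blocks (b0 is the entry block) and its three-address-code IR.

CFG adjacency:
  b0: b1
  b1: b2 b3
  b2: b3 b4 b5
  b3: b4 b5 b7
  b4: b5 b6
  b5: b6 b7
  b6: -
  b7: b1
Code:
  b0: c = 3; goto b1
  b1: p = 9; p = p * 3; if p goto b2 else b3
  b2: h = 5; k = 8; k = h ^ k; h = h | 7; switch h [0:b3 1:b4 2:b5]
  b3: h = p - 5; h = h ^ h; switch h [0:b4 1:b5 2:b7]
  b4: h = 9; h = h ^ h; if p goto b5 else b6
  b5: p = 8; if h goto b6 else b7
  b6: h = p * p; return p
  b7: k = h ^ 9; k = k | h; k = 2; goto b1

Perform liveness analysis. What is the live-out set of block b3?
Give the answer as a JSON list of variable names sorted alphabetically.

Answer: ["h", "p"]

Analysis:
Block summaries:
  b0: {c} / ∅
  b1: {p} / ∅
  b2: {h,k} / ∅
  b3: {h} / {p}
  b4: {h} / {p}
  b5: {p} / {h}
  b6: {h} / {p}
  b7: {k} / {h}

Backward fixpoint:
  live b0: ∅→∅
  live b1: ∅→{p}
  live b2: {p}→{h,p}
  live b3: {p}→{h,p}
  live b4: {p}→{h,p}
  live b5: {h}→{h,p}
  live b6: {p}→∅
  live b7: {h}→∅

live-out(b3) = ["h", "p"]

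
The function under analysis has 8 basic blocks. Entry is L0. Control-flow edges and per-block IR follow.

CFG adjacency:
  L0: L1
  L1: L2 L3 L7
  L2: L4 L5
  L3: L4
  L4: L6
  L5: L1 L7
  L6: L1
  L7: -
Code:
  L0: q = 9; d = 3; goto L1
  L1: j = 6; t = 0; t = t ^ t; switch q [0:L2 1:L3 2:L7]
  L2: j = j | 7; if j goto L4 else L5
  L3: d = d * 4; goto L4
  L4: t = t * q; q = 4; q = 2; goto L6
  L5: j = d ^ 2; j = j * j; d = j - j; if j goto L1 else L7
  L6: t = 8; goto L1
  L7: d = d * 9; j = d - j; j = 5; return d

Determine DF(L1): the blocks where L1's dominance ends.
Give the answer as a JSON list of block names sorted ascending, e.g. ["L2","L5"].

idom tree: L1←L0 L2←L1 L3←L1 L4←L1 L5←L2 L6←L4 L7←L1
Join-block Dom:
  L1: preds {L0,L5,L6}: {L0} ∩ {L0,L1,L2,L5} ∩ {L0,L1,L4,L6} = {L0}; idom=L0
  L4: preds {L2,L3}: {L0,L1,L2} ∩ {L0,L1,L3} = {L0,L1}; idom=L1
  L7: preds {L1,L5}: {L0,L1} ∩ {L0,L1,L2,L5} = {L0,L1}; idom=L1

Frontier:
  join L1 pred L0: · stop@L0
  join L1 pred L5: L5→L2→L1 stop@L0
  join L1 pred L6: L6→L4→L1 stop@L0
  join L4 pred L2: L2 stop@L1
  join L4 pred L3: L3 stop@L1
  join L7 pred L1: · stop@L1
  join L7 pred L5: L5→L2 stop@L1
  L0: DF=∅
  L1: DF={L1}
  L2: DF={L1,L4,L7}
  L3: DF={L4}
  L4: DF={L1}
  L5: DF={L1,L7}
  L6: DF={L1}
  L7: DF=∅

DF(L1) = ["L1"]

Answer: ["L1"]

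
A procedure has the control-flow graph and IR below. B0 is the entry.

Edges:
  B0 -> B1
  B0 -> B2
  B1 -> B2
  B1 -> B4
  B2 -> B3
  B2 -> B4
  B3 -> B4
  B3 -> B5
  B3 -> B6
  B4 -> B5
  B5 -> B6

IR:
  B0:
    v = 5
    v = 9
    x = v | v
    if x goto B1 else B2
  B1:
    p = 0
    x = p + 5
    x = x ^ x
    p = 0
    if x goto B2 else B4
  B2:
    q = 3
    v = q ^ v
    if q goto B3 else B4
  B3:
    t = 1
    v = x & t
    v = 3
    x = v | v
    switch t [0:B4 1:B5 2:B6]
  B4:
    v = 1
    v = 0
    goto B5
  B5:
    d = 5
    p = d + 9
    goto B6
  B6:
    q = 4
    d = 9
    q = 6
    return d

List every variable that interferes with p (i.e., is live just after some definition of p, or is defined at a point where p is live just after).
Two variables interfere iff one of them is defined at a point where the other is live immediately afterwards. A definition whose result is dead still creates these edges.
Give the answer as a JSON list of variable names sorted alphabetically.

def/use:
  B0 def {v,x} use ∅
  B1 def {p,x} use ∅
  B2 def {q,v} use {v}
  B3 def {t,v,x} use {x}
  B4 def {v} use ∅
  B5 def {d,p} use ∅
  B6 def {d,q} use ∅

Backward fixpoint:
  live B0: ∅→{v,x}
  live B1: {v}→{v,x}
  live B2: {v,x}→{x}
  live B3: {x}→∅
  live B4: ∅→∅
  live B5: ∅→∅
  live B6: ∅→∅

Interference:
  d↔{q}
  p↔{v,x}
  q↔{d,v,x}
  t↔{v,x}
  v↔{p,q,t,x}
  x↔{p,q,t,v}

N(p) = ["v", "x"]

Answer: ["v", "x"]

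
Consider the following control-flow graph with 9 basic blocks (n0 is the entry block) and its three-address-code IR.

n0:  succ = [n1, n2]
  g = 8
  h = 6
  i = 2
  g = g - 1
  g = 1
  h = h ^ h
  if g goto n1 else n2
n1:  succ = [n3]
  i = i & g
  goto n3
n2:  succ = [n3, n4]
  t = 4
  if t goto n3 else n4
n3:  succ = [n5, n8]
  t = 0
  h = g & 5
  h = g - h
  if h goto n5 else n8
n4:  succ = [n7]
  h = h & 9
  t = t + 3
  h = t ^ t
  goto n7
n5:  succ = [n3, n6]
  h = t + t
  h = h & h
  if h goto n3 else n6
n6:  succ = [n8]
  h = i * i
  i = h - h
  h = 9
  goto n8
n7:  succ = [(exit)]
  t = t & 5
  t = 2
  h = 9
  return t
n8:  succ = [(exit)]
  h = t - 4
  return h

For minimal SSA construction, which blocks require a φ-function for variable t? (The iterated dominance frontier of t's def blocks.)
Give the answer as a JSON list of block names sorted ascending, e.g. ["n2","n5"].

idom tree: n1←n0 n2←n0 n3←n0 n4←n2 n5←n3 n6←n5 n7←n4 n8←n3
Dom∩ at merges:
  n3: preds {n1,n2,n5}: {n0,n1} ∩ {n0,n2} ∩ {n0,n3,n5} = {n0}; idom=n0
  n8: preds {n3,n6}: {n0,n3} ∩ {n0,n3,n5,n6} = {n0,n3}; idom=n3

DF derivation:
  n3←n1: walk n1 to n0
  n3←n2: walk n2 to n0
  n3←n5: walk n5→n3 to n0
  n8←n3: walk · to n3
  n8←n6: walk n6→n5 to n3
  DF(n0)=∅
  DF(n1)={n3}
  DF(n2)={n3}
  DF(n3)={n3}
  DF(n4)=∅
  DF(n5)={n3,n8}
  DF(n6)={n8}
  DF(n7)=∅
  DF(n8)=∅

φ for t: defs {n2,n3,n4,n7}
  DF⁺ = {n3}

Answer: ["n3"]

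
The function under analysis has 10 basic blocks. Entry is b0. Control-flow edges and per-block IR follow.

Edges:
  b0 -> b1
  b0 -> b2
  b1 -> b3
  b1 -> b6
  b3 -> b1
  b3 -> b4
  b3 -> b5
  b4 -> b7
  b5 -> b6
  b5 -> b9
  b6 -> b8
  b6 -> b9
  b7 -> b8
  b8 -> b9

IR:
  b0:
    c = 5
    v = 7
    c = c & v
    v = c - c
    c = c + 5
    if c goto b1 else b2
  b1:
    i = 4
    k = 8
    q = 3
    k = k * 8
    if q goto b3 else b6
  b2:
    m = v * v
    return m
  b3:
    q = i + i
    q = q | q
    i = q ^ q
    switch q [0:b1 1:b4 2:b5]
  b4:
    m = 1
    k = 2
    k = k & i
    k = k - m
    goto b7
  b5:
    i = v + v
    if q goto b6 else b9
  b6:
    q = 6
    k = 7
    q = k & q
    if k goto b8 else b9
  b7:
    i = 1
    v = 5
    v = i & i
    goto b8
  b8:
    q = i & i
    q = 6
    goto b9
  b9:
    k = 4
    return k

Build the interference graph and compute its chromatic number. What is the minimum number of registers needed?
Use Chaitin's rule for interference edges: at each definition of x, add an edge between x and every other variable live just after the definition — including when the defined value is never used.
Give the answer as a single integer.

Answer: 4

Derivation:
def/use:
  b0: {c,v} / ∅
  b1: {i,k,q} / ∅
  b2: {m} / {v}
  b3: {i,q} / {i}
  b4: {k,m} / {i}
  b5: {i} / {q,v}
  b6: {k,q} / ∅
  b7: {i,v} / ∅
  b8: {q} / {i}
  b9: {k} / ∅

Backward fixpoint:
  live b0: ∅→{v}
  live b1: {v}→{i,v}
  live b2: {v}→∅
  live b3: {i,v}→{i,q,v}
  live b4: {i}→∅
  live b5: {q,v}→{i}
  live b6: {i}→{i}
  live b7: ∅→{i}
  live b8: {i}→∅
  live b9: ∅→∅

Interference:
  c↔{v}
  i↔{k,m,q,v}
  k↔{i,m,q,v}
  m↔{i,k}
  q↔{i,k,v}
  v↔{c,i,k,q}

Chromatic number:
  clique {i,k,q,v} ⇒ need ≥ 4
  4-colouring: R0={c,i}  R1={k}  R2={m,v}  R3={q}
  χ = 4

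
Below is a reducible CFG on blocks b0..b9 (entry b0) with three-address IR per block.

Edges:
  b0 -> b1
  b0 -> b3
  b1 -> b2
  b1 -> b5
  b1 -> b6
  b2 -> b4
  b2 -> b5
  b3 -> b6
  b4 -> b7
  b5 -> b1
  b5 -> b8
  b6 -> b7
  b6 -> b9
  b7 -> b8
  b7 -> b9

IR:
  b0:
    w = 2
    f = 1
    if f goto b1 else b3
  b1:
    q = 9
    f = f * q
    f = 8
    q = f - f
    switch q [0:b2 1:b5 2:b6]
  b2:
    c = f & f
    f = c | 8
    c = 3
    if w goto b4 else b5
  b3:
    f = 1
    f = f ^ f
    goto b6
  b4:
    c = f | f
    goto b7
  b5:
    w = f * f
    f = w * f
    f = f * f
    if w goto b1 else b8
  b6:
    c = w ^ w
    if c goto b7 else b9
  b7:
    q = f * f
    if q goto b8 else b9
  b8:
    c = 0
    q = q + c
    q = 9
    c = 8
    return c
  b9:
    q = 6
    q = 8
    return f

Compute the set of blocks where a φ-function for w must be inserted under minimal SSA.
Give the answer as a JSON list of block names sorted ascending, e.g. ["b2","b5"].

Answer: ["b1", "b6", "b7", "b8", "b9"]

Analysis:
idom tree: b1←b0 b2←b1 b3←b0 b4←b2 b5←b1 b6←b0 b7←b0 b8←b0 b9←b0
Join-block Dom:
  b1: preds {b0,b5}: {b0} ∩ {b0,b1,b5} = {b0}; idom=b0
  b5: preds {b1,b2}: {b0,b1} ∩ {b0,b1,b2} = {b0,b1}; idom=b1
  b6: preds {b1,b3}: {b0,b1} ∩ {b0,b3} = {b0}; idom=b0
  b7: preds {b4,b6}: {b0,b1,b2,b4} ∩ {b0,b6} = {b0}; idom=b0
  b8: preds {b5,b7}: {b0,b1,b5} ∩ {b0,b7} = {b0}; idom=b0
  b9: preds {b6,b7}: {b0,b6} ∩ {b0,b7} = {b0}; idom=b0

Frontier:
  b1←b0: walk · to b0
  b1←b5: walk b5→b1 to b0
  b5←b1: walk · to b1
  b5←b2: walk b2 to b1
  b6←b1: walk b1 to b0
  b6←b3: walk b3 to b0
  b7←b4: walk b4→b2→b1 to b0
  b7←b6: walk b6 to b0
  b8←b5: walk b5→b1 to b0
  b8←b7: walk b7 to b0
  b9←b6: walk b6 to b0
  b9←b7: walk b7 to b0
  DF(b0)=∅
  DF(b1)={b1,b6,b7,b8}
  DF(b2)={b5,b7}
  DF(b3)={b6}
  DF(b4)={b7}
  DF(b5)={b1,b8}
  DF(b6)={b7,b9}
  DF(b7)={b8,b9}
  DF(b8)=∅
  DF(b9)=∅

φ for w: defs {b0,b5}
  DF⁺ = {b1,b6,b7,b8,b9}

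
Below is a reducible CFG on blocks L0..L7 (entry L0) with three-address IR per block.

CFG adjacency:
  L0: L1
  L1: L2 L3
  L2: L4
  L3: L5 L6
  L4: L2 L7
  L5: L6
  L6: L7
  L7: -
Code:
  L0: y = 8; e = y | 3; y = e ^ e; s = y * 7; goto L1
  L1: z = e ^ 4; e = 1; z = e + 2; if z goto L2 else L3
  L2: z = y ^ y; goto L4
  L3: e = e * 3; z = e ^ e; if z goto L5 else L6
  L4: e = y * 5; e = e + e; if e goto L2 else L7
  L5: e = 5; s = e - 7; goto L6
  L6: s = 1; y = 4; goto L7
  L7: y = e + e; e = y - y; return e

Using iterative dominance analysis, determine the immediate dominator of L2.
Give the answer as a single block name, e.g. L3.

idom tree: L1←L0 L2←L1 L3←L1 L4←L2 L5←L3 L6←L3 L7←L1
Join-block Dom:
  L2: preds {L1,L4}: {L0,L1} ∩ {L0,L1,L2,L4} = {L0,L1}; idom=L1
  L6: preds {L3,L5}: {L0,L1,L3} ∩ {L0,L1,L3,L5} = {L0,L1,L3}; idom=L3
  L7: preds {L4,L6}: {L0,L1,L2,L4} ∩ {L0,L1,L3,L6} = {L0,L1}; idom=L1

idom(L2) = L1

Answer: L1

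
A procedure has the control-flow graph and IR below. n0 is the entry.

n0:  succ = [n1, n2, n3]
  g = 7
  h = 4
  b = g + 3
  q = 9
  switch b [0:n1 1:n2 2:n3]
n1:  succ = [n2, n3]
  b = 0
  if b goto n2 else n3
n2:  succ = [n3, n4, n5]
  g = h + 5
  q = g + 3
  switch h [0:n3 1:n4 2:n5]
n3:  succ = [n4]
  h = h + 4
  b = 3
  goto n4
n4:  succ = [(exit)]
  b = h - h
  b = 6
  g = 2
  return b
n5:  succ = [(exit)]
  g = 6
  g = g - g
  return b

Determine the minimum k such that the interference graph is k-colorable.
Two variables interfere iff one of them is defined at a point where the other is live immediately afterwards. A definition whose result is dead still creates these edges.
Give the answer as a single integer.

Answer: 3

Analysis:
Block summaries:
  n0: def={b,g,h,q} ue=∅
  n1: def={b} ue=∅
  n2: def={g,q} ue={h}
  n3: def={b,h} ue={h}
  n4: def={b,g} ue={h}
  n5: def={g} ue={b}

Liveness:
  n0 li=∅ lo={b,h}
  n1 li={h} lo={b,h}
  n2 li={b,h} lo={b,h}
  n3 li={h} lo={h}
  n4 li={h} lo=∅
  n5 li={b} lo=∅

Interference:
  b↔{g,h,q}
  g↔{b,h}
  h↔{b,g,q}
  q↔{b,h}

Chromatic number:
  lower bound: {b,g,h} mutually conflict ⇒ χ ≥ 3
  assign b→R0 g→R2 h→R1 q→R2 — no edge inside a register ⇒ χ ≤ 3
  χ = 3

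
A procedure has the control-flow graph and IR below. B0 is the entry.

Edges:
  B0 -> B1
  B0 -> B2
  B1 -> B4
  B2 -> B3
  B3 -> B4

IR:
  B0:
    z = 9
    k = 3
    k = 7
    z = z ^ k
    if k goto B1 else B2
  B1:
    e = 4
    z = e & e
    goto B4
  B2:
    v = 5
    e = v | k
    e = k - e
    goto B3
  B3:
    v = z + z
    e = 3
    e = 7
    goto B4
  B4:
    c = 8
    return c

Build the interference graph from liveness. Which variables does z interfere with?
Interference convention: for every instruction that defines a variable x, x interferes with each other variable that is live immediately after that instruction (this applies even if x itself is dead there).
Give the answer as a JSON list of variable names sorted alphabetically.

Per-block:
  B0: def={k,z} ue=∅
  B1: def={e,z} ue=∅
  B2: def={e,v} ue={k}
  B3: def={e,v} ue={z}
  B4: def={c} ue=∅

Liveness:
  live B0: ∅→{k,z}
  live B1: ∅→∅
  live B2: {k,z}→{z}
  live B3: {z}→∅
  live B4: ∅→∅

Conflict graph:
  c↔∅
  e↔{k,z}
  k↔{e,v,z}
  v↔{k,z}
  z↔{e,k,v}

N(z) = ["e", "k", "v"]

Answer: ["e", "k", "v"]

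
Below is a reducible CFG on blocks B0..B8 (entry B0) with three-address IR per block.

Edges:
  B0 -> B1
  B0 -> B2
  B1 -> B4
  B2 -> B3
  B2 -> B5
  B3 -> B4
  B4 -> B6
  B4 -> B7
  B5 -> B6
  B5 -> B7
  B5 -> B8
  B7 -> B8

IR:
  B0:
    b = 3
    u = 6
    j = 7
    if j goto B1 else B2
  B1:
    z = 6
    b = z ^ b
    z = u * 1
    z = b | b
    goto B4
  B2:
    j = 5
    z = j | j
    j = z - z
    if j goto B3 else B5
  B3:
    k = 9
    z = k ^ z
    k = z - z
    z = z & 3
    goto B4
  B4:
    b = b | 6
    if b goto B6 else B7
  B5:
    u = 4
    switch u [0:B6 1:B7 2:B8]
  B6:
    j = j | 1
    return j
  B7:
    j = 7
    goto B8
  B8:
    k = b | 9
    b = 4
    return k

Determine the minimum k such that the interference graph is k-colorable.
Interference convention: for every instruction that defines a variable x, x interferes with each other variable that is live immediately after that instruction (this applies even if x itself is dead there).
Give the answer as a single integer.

def/use:
  B0: {b,j,u} / ∅
  B1: {b,z} / {b,u}
  B2: {j,z} / ∅
  B3: {k,z} / {z}
  B4: {b} / {b}
  B5: {u} / ∅
  B6: {j} / {j}
  B7: {j} / ∅
  B8: {b,k} / {b}

Liveness:
  B0 li=∅ lo={b,j,u}
  B1 li={b,j,u} lo={b,j}
  B2 li={b} lo={b,j,z}
  B3 li={b,j,z} lo={b,j}
  B4 li={b,j} lo={b,j}
  B5 li={b,j} lo={b,j}
  B6 li={j} lo=∅
  B7 li={b} lo={b}
  B8 li={b} lo=∅

Interfere edges:
  b — {j,k,u,z}
  j — {b,k,u,z}
  k — {b,j,z}
  u — {b,j,z}
  z — {b,j,k,u}

Chromatic number:
  {b,j,k,z} pairwise interfere (4-clique) ⇒ χ ≥ 4
  assign b→c0 j→c1 k→c3 u→c3 z→c2 — no edge inside a register ⇒ χ ≤ 4
  χ = 4

Answer: 4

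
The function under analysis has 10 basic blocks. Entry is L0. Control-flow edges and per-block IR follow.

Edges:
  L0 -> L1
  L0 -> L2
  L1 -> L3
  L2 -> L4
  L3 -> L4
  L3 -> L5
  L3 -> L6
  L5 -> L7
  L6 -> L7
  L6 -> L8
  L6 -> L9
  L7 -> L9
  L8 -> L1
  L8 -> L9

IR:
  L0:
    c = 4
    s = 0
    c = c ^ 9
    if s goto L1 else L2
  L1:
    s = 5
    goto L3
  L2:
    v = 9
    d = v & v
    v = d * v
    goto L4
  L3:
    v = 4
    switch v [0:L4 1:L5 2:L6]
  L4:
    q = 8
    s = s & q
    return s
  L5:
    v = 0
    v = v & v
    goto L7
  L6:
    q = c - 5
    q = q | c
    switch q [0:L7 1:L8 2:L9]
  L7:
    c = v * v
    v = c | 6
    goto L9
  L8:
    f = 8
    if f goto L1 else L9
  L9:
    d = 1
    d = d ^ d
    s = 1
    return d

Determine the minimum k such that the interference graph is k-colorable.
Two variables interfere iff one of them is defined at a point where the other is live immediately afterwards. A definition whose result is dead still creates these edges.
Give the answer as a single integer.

Answer: 4

Working:
Per-block:
  L0: {c,s} / ∅
  L1: {s} / ∅
  L2: {d,v} / ∅
  L3: {v} / ∅
  L4: {q,s} / {s}
  L5: {v} / ∅
  L6: {q} / {c}
  L7: {c,v} / {v}
  L8: {f} / ∅
  L9: {d,s} / ∅

Backward fixpoint:
  L0 li=∅ lo={c,s}
  L1 li={c} lo={c,s}
  L2 li={s} lo={s}
  L3 li={c,s} lo={c,s,v}
  L4 li={s} lo=∅
  L5 li=∅ lo={v}
  L6 li={c,v} lo={c,v}
  L7 li={v} lo=∅
  L8 li={c} lo={c}
  L9 li=∅ lo=∅

Conflict graph:
  c: {f,q,s,v}
  d: {s,v}
  f: {c}
  q: {c,s,v}
  s: {c,d,q,v}
  v: {c,d,q,s}

Colouring:
  lower bound: {c,q,s,v} mutually conflict ⇒ χ ≥ 4
  assign c→R0 d→R0 f→R1 q→R3 s→R1 v→R2 — no edge inside a register ⇒ χ ≤ 4
  χ = 4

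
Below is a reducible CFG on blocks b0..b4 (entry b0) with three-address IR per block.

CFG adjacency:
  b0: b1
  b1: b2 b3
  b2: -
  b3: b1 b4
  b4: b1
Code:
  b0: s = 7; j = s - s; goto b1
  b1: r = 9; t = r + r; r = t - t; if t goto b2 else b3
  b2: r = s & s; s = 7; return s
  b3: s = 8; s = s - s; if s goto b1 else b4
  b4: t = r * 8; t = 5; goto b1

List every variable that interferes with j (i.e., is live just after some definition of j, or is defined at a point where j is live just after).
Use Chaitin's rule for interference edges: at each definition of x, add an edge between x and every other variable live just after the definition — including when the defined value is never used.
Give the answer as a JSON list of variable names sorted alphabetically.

Answer: ["s"]

Derivation:
def/use:
  b0: def={j,s} ue=∅
  b1: def={r,t} ue=∅
  b2: def={r,s} ue={s}
  b3: def={s} ue=∅
  b4: def={t} ue={r}

Live sets:
  b0 li=∅ lo={s}
  b1 li={s} lo={r,s}
  b2 li={s} lo=∅
  b3 li={r} lo={r,s}
  b4 li={r,s} lo={s}

Conflict graph:
  j↔{s}
  r↔{s,t}
  s↔{j,r,t}
  t↔{r,s}

N(j) = ["s"]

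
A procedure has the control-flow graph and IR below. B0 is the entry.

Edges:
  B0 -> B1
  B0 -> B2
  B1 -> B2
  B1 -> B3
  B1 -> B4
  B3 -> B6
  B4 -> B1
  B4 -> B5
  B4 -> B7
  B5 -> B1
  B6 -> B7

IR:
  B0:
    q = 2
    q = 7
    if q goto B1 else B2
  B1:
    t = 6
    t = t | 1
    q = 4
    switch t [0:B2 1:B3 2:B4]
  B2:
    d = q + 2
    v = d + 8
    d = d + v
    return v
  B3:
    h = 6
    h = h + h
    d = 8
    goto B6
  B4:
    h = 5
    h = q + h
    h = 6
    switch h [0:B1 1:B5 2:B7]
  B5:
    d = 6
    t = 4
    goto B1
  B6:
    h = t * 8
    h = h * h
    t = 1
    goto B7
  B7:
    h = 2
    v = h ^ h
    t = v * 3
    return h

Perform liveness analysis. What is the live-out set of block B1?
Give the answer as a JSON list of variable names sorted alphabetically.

Answer: ["q", "t"]

Analysis:
Block summaries:
  B0: def={q} ue=∅
  B1: def={q,t} ue=∅
  B2: def={d,v} ue={q}
  B3: def={d,h} ue=∅
  B4: def={h} ue={q}
  B5: def={d,t} ue=∅
  B6: def={h,t} ue={t}
  B7: def={h,t,v} ue=∅

Backward fixpoint:
  B0 li=∅ lo={q}
  B1 li=∅ lo={q,t}
  B2 li={q} lo=∅
  B3 li={t} lo={t}
  B4 li={q} lo=∅
  B5 li=∅ lo=∅
  B6 li={t} lo=∅
  B7 li=∅ lo=∅

live-out(B1) = ["q", "t"]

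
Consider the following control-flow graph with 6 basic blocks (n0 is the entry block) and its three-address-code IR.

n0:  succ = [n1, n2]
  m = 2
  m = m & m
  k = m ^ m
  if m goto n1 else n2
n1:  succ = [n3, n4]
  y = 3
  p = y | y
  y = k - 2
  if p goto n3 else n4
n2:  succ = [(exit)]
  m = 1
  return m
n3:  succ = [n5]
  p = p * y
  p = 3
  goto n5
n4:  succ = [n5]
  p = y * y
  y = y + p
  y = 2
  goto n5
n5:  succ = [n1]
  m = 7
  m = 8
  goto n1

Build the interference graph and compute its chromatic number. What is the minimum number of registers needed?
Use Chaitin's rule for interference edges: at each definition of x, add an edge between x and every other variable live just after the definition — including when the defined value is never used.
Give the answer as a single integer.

def/use:
  n0: def={k,m} ue=∅
  n1: def={p,y} ue={k}
  n2: def={m} ue=∅
  n3: def={p} ue={p,y}
  n4: def={p,y} ue={y}
  n5: def={m} ue=∅

Live sets:
  n0 li=∅ lo={k}
  n1 li={k} lo={k,p,y}
  n2 li=∅ lo=∅
  n3 li={k,p,y} lo={k}
  n4 li={k,y} lo={k}
  n5 li={k} lo={k}

Interference:
  k↔{m,p,y}
  m↔{k}
  p↔{k,y}
  y↔{k,p}

Colouring:
  lower bound: {k,p,y} mutually conflict ⇒ χ ≥ 3
  assign k→c0 m→c1 p→c1 y→c2 — no edge inside a register ⇒ χ ≤ 3
  χ = 3

Answer: 3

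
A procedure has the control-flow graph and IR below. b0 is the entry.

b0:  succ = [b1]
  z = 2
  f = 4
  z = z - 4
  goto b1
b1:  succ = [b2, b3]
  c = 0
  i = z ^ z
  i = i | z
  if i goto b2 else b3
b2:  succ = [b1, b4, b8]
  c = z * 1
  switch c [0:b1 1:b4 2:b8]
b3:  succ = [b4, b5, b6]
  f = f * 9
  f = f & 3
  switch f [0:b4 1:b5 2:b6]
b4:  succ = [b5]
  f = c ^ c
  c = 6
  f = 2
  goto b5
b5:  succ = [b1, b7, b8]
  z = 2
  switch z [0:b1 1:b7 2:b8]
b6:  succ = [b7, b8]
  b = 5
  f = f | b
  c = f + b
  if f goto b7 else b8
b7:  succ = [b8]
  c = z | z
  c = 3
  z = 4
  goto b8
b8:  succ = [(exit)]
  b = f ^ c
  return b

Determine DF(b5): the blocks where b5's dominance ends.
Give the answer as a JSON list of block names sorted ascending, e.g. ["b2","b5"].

Answer: ["b1", "b7", "b8"]

Analysis:
idom tree: b1←b0 b2←b1 b3←b1 b4←b1 b5←b1 b6←b3 b7←b1 b8←b1
Dom∩ at merges:
  b1: preds {b0,b2,b5}: {b0} ∩ {b0,b1,b2} ∩ {b0,b1,b5} = {b0}; idom=b0
  b4: preds {b2,b3}: {b0,b1,b2} ∩ {b0,b1,b3} = {b0,b1}; idom=b1
  b5: preds {b3,b4}: {b0,b1,b3} ∩ {b0,b1,b4} = {b0,b1}; idom=b1
  b7: preds {b5,b6}: {b0,b1,b5} ∩ {b0,b1,b3,b6} = {b0,b1}; idom=b1
  b8: preds {b2,b5,b6,b7}: {b0,b1,b2} ∩ {b0,b1,b5} ∩ {b0,b1,b3,b6} ∩ {b0,b1,b7} = {b0,b1}; idom=b1

Frontier:
  b1←b0: walk · to b0
  b1←b2: walk b2→b1 to b0
  b1←b5: walk b5→b1 to b0
  b4←b2: walk b2 to b1
  b4←b3: walk b3 to b1
  b5←b3: walk b3 to b1
  b5←b4: walk b4 to b1
  b7←b5: walk b5 to b1
  b7←b6: walk b6→b3 to b1
  b8←b2: walk b2 to b1
  b8←b5: walk b5 to b1
  b8←b6: walk b6→b3 to b1
  b8←b7: walk b7 to b1
  b0 → ∅
  b1 → {b1}
  b2 → {b1,b4,b8}
  b3 → {b4,b5,b7,b8}
  b4 → {b5}
  b5 → {b1,b7,b8}
  b6 → {b7,b8}
  b7 → {b8}
  b8 → ∅

DF(b5) = ["b1", "b7", "b8"]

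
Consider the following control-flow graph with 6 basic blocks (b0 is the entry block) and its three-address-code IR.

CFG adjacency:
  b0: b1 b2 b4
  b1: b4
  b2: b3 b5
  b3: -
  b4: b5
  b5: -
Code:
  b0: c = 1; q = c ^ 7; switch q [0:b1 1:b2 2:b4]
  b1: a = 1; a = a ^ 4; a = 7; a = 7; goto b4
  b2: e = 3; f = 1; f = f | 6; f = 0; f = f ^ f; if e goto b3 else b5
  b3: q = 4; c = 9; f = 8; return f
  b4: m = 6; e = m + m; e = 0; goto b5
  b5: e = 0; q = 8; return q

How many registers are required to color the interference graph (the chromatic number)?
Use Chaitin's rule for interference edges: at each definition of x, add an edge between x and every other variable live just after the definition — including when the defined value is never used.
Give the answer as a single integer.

Per-block:
  b0: def={c,q} ue=∅
  b1: def={a} ue=∅
  b2: def={e,f} ue=∅
  b3: def={c,f,q} ue=∅
  b4: def={e,m} ue=∅
  b5: def={e,q} ue=∅

Backward fixpoint:
  live b0: ∅→∅
  live b1: ∅→∅
  live b2: ∅→∅
  live b3: ∅→∅
  live b4: ∅→∅
  live b5: ∅→∅

Interfere edges:
  a↔∅
  c↔∅
  e↔{f}
  f↔{e}
  m↔∅
  q↔∅

Colouring:
  {e,f} pairwise interfere (2-clique) ⇒ χ ≥ 2
  assign a→R0 c→R0 e→R0 f→R1 m→R0 q→R0 — no edge inside a register ⇒ χ ≤ 2
  χ = 2

Answer: 2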